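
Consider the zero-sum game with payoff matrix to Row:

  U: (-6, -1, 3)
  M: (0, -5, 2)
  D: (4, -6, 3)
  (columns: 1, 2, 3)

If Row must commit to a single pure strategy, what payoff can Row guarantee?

Row minima: U → -6, M → -5, D → -6.
The best of these is -5.

-5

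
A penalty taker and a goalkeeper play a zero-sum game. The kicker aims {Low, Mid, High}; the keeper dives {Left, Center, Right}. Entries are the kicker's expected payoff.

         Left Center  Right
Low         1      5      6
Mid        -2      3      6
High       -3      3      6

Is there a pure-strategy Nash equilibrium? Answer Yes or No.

Yes

Row minima: Low → 1, Mid → -2, High → -3; maximin = 1.
Column maxima: Left → 1, Center → 5, Right → 6; minimax = 1.
maximin = minimax = 1, so a saddle point exists.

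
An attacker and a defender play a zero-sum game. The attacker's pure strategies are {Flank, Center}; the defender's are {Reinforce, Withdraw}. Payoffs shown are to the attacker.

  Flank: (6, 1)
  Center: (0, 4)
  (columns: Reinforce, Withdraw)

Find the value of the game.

8/3

Row minima: Flank → 1, Center → 0; maximin = 1.
Column maxima: Reinforce → 6, Withdraw → 4; minimax = 4.
1 ≠ 4, so there is no saddle point; optimal play is mixed.
Let the attacker play Flank with probability p. Expected payoff against Reinforce: 6p + 0(1−p) = 6p; against Withdraw: 1p + 4(1−p) = −3p + 4.
Setting these equal: 6p = −3p + 4 ⇒ 9p = 4 ⇒ p = 4/9, and the value is (6)·(4/9) = 8/3.
For the defender: with q = P(Reinforce), equating Flank's and Center's payoffs gives 5q + 1 = −4q + 4 ⇒ q = 1/3.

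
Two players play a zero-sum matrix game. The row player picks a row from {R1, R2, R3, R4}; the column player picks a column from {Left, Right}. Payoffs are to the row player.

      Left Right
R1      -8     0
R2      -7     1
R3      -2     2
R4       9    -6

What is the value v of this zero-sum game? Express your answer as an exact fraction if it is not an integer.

Row minima: R1 → -8, R2 → -7, R3 → -2, R4 → -6; maximin = -2.
Column maxima: Left → 9, Right → 2; minimax = 2.
-2 ≠ 2, so there is no saddle point; optimal play is mixed.
R1 is strictly dominated by R2, so the row player never plays it.
R2 is strictly dominated by R3, so the row player never plays it.
On the remaining 2×2 (R3, R4 vs Left, Right):
Let the row player play R3 with probability p. Expected payoff against Left: (-2)p + 9(1−p) = −11p + 9; against Right: 2p + (-6)(1−p) = 8p − 6.
Setting these equal: −11p + 9 = 8p − 6 ⇒ −19p = -15 ⇒ p = 15/19, and the value is (-11)·(15/19) + 9 = 6/19.
For the column player: with q = P(Left), equating R3's and R4's payoffs gives −4q + 2 = 15q − 6 ⇒ q = 8/19.

6/19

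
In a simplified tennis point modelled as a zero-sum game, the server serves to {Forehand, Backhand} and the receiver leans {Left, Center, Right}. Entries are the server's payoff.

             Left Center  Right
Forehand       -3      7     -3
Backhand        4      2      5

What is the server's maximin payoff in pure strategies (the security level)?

Row minima: Forehand → -3, Backhand → 2.
The best of these is 2.

2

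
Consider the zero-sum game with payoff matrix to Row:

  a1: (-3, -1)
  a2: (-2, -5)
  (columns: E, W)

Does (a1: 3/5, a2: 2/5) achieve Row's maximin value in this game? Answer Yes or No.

Yes

Against E this mix gives (3/5)·(-3) + (2/5)·(-2) = -13/5.
Against W this mix gives (3/5)·(-1) + (2/5)·(-5) = -13/5.
All of Column's active replies (E, W) yield -13/5, and no column does worse for Row. The mix makes Column indifferent and guarantees -13/5, so it is optimal.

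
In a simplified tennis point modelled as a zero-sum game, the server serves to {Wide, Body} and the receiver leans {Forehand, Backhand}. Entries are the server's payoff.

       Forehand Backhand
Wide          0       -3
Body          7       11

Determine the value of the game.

7

Row minima: Wide → -3, Body → 7; maximin = 7.
Column maxima: Forehand → 7, Backhand → 11; minimax = 7.
Since maximin = minimax = 7, there is a saddle point and the value is 7.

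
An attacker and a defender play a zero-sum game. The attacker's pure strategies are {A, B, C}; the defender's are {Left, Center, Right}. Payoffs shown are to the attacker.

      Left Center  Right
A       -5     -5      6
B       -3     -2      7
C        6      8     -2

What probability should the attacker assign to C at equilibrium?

5/9

Row minima: A → -5, B → -3, C → -2; maximin = -2.
Column maxima: Left → 6, Center → 8, Right → 7; minimax = 6.
-2 ≠ 6, so there is no saddle point; optimal play is mixed.
A is strictly dominated by B, so the attacker never plays it.
With A eliminated, Center is strictly dominated by Left (it gives the attacker strictly more in every remaining row), so the defender never plays it.
On the remaining 2×2 (B, C vs Left, Right):
Let the attacker play B with probability p. Expected payoff against Left: (-3)p + 6(1−p) = −9p + 6; against Right: 7p + (-2)(1−p) = 9p − 2.
Setting these equal: −9p + 6 = 9p − 2 ⇒ −18p = -8 ⇒ p = 4/9, and the value is (-9)·(4/9) + 6 = 2.
For the defender: with q = P(Left), equating B's and C's payoffs gives −10q + 7 = 8q − 2 ⇒ q = 1/2.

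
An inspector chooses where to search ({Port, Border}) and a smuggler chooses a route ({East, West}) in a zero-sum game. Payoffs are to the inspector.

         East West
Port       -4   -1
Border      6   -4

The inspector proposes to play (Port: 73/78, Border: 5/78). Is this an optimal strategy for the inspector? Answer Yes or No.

No

Against East this mix gives (73/78)·(-4) + (5/78)·6 = -131/39.
Against West this mix gives (73/78)·(-1) + (5/78)·(-4) = -31/26.
The smuggler will play East, holding the inspector to -131/39. Shifting weight toward the row that does better against East would raise this floor (the equalizing mix achieves -22/13 against both East and West), so the proposed strategy is not optimal.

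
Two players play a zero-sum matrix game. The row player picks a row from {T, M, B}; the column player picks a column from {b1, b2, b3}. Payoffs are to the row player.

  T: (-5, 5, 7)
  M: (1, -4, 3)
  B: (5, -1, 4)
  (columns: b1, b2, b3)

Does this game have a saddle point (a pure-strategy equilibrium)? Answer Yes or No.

No

Row minima: T → -5, M → -4, B → -1; maximin = -1.
Column maxima: b1 → 5, b2 → 5, b3 → 7; minimax = 5.
-1 ≠ 5, so no pure-strategy equilibrium exists.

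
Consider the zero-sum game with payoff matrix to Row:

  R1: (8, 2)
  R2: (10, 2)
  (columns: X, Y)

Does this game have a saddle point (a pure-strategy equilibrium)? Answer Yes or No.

Yes

Row minima: R1 → 2, R2 → 2; maximin = 2.
Column maxima: X → 10, Y → 2; minimax = 2.
maximin = minimax = 2, so a saddle point exists.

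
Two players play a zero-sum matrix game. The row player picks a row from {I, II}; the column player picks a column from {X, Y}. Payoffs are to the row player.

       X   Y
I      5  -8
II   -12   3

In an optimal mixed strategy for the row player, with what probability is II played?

13/28

Row minima: I → -8, II → -12; maximin = -8.
Column maxima: X → 5, Y → 3; minimax = 3.
-8 ≠ 3, so there is no saddle point; optimal play is mixed.
Let the row player play I with probability p. Expected payoff against X: 5p + (-12)(1−p) = 17p − 12; against Y: (-8)p + 3(1−p) = −11p + 3.
Setting these equal: 17p − 12 = −11p + 3 ⇒ 28p = 15 ⇒ p = 15/28, and the value is (17)·(15/28) − 12 = -81/28.
For the column player: with q = P(X), equating I's and II's payoffs gives 13q − 8 = −15q + 3 ⇒ q = 11/28.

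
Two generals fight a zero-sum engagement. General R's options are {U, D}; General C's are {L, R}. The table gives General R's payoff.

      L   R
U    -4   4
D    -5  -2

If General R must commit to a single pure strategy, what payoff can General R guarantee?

-4

Row minima: U → -4, D → -5.
The best of these is -4.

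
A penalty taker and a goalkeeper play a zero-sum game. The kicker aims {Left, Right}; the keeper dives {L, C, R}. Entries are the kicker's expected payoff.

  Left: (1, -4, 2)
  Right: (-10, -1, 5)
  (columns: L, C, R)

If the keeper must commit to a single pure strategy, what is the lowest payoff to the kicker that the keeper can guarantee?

-1

Column maxima: L → 1, C → -1, R → 5.
The smallest of these is -1.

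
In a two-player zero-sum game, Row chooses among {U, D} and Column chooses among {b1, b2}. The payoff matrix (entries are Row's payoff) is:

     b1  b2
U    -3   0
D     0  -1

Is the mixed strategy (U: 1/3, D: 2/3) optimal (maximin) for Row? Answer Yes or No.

Against b1 this mix gives (1/3)·(-3) + (2/3)·0 = -1.
Against b2 this mix gives (1/3)·0 + (2/3)·(-1) = -2/3.
Column will play b1, holding Row to -1. Shifting weight toward the row that does better against b1 would raise this floor (the equalizing mix achieves -3/4 against both b1 and b2), so the proposed strategy is not optimal.

No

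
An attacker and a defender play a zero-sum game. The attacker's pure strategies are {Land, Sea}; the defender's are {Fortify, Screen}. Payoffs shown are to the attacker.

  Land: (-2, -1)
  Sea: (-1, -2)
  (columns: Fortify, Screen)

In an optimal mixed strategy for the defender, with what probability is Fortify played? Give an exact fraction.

Row minima: Land → -2, Sea → -2; maximin = -2.
Column maxima: Fortify → -1, Screen → -1; minimax = -1.
-2 ≠ -1, so there is no saddle point; optimal play is mixed.
Let the attacker play Land with probability p. Expected payoff against Fortify: (-2)p + (-1)(1−p) = −p − 1; against Screen: (-1)p + (-2)(1−p) = p − 2.
Setting these equal: −p − 1 = p − 2 ⇒ −2p = -1 ⇒ p = 1/2, and the value is (-1)·(1/2) − 1 = -3/2.
For the defender: with q = P(Fortify), equating Land's and Sea's payoffs gives −q − 1 = q − 2 ⇒ q = 1/2.

1/2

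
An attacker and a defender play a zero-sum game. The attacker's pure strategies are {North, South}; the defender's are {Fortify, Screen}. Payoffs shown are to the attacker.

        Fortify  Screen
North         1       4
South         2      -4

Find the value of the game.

Row minima: North → 1, South → -4; maximin = 1.
Column maxima: Fortify → 2, Screen → 4; minimax = 2.
1 ≠ 2, so there is no saddle point; optimal play is mixed.
Let the attacker play North with probability p. Expected payoff against Fortify: 1p + 2(1−p) = −p + 2; against Screen: 4p + (-4)(1−p) = 8p − 4.
Setting these equal: −p + 2 = 8p − 4 ⇒ −9p = -6 ⇒ p = 2/3, and the value is (-1)·(2/3) + 2 = 4/3.
For the defender: with q = P(Fortify), equating North's and South's payoffs gives −3q + 4 = 6q − 4 ⇒ q = 8/9.

4/3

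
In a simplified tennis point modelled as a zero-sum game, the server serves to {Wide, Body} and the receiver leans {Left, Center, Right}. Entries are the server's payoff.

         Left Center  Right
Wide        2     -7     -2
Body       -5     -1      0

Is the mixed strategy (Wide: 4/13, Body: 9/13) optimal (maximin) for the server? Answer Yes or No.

Against Left this mix gives (4/13)·2 + (9/13)·(-5) = -37/13.
Against Center this mix gives (4/13)·(-7) + (9/13)·(-1) = -37/13.
Against Right this mix gives (4/13)·(-2) + (9/13)·0 = -8/13.
All of the receiver's active replies (Left, Center) yield -37/13, and no column does worse for the server. The mix makes the receiver indifferent and guarantees -37/13, so it is optimal.

Yes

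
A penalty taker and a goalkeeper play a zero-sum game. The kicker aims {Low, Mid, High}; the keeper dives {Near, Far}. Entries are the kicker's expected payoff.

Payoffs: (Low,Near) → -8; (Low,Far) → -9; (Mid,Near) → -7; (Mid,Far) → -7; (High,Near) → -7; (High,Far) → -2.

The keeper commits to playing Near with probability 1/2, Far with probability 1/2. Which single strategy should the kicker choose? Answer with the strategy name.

Expected payoff of Low: (1/2)·(-8) + (1/2)·(-9) = -17/2.
Expected payoff of Mid: (1/2)·(-7) + (1/2)·(-7) = -7.
Expected payoff of High: (1/2)·(-7) + (1/2)·(-2) = -9/2.
The largest is -9/2, so the kicker's best response is High.

High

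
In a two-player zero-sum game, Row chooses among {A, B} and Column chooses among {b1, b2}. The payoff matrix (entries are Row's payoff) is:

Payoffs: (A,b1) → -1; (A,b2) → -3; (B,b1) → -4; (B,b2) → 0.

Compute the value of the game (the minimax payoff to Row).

Row minima: A → -3, B → -4; maximin = -3.
Column maxima: b1 → -1, b2 → 0; minimax = -1.
-3 ≠ -1, so there is no saddle point; optimal play is mixed.
Let Row play A with probability p. Expected payoff against b1: (-1)p + (-4)(1−p) = 3p − 4; against b2: (-3)p + 0(1−p) = −3p.
Setting these equal: 3p − 4 = −3p ⇒ 6p = 4 ⇒ p = 2/3, and the value is (3)·(2/3) − 4 = -2.
For Column: with q = P(b1), equating A's and B's payoffs gives 2q − 3 = −4q ⇒ q = 1/2.

-2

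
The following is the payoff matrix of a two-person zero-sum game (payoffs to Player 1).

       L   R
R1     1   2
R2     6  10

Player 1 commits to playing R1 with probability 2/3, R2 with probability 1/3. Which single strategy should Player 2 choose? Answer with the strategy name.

If Player 2 plays L, Player 1's expected payoff is (2/3)·1 + (1/3)·6 = 8/3.
If Player 2 plays R, Player 1's expected payoff is (2/3)·2 + (1/3)·10 = 14/3.
Player 2 minimizes Player 1's payoff; the smallest is 8/3, so the best response is L.

L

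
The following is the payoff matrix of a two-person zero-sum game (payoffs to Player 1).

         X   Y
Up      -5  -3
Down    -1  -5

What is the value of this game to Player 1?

-11/3

Row minima: Up → -5, Down → -5; maximin = -5.
Column maxima: X → -1, Y → -3; minimax = -3.
-5 ≠ -3, so there is no saddle point; optimal play is mixed.
Let Player 1 play Up with probability p. Expected payoff against X: (-5)p + (-1)(1−p) = −4p − 1; against Y: (-3)p + (-5)(1−p) = 2p − 5.
Setting these equal: −4p − 1 = 2p − 5 ⇒ −6p = -4 ⇒ p = 2/3, and the value is (-4)·(2/3) − 1 = -11/3.
For Player 2: with q = P(X), equating Up's and Down's payoffs gives −2q − 3 = 4q − 5 ⇒ q = 1/3.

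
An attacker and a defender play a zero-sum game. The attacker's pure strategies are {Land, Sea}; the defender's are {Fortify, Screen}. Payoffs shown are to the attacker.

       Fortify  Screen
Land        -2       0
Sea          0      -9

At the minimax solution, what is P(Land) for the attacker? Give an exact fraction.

Row minima: Land → -2, Sea → -9; maximin = -2.
Column maxima: Fortify → 0, Screen → 0; minimax = 0.
-2 ≠ 0, so there is no saddle point; optimal play is mixed.
Let the attacker play Land with probability p. Expected payoff against Fortify: (-2)p + 0(1−p) = −2p; against Screen: 0p + (-9)(1−p) = 9p − 9.
Setting these equal: −2p = 9p − 9 ⇒ −11p = -9 ⇒ p = 9/11, and the value is (-2)·(9/11) = -18/11.
For the defender: with q = P(Fortify), equating Land's and Sea's payoffs gives −2q = 9q − 9 ⇒ q = 9/11.

9/11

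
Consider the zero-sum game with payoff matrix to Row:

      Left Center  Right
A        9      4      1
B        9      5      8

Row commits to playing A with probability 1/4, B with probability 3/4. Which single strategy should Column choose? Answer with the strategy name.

If Column plays Left, Row's expected payoff is (1/4)·9 + (3/4)·9 = 9.
If Column plays Center, Row's expected payoff is (1/4)·4 + (3/4)·5 = 19/4.
If Column plays Right, Row's expected payoff is (1/4)·1 + (3/4)·8 = 25/4.
Column minimizes Row's payoff; the smallest is 19/4, so the best response is Center.

Center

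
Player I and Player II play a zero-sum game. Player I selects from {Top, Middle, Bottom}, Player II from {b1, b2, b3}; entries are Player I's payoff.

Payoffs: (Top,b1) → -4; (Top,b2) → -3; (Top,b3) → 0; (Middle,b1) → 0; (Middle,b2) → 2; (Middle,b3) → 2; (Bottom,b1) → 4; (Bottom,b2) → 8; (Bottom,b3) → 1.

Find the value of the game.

8/5

Row minima: Top → -4, Middle → 0, Bottom → 1; maximin = 1.
Column maxima: b1 → 4, b2 → 8, b3 → 2; minimax = 2.
1 ≠ 2, so there is no saddle point; optimal play is mixed.
Top is strictly dominated by Middle, so Player I never plays it.
b2 is strictly dominated by b1 (it gives Player I strictly more in every row), so Player II never plays it.
On the remaining 2×2 (Middle, Bottom vs b1, b3):
Let Player I play Middle with probability p. Expected payoff against b1: 0p + 4(1−p) = −4p + 4; against b3: 2p + 1(1−p) = p + 1.
Setting these equal: −4p + 4 = p + 1 ⇒ −5p = -3 ⇒ p = 3/5, and the value is (-4)·(3/5) + 4 = 8/5.
For Player II: with q = P(b1), equating Middle's and Bottom's payoffs gives −2q + 2 = 3q + 1 ⇒ q = 1/5.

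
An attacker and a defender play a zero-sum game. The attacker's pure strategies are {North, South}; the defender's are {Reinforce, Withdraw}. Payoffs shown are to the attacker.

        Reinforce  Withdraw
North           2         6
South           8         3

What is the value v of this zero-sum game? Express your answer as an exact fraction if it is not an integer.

Row minima: North → 2, South → 3; maximin = 3.
Column maxima: Reinforce → 8, Withdraw → 6; minimax = 6.
3 ≠ 6, so there is no saddle point; optimal play is mixed.
Let the attacker play North with probability p. Expected payoff against Reinforce: 2p + 8(1−p) = −6p + 8; against Withdraw: 6p + 3(1−p) = 3p + 3.
Setting these equal: −6p + 8 = 3p + 3 ⇒ −9p = -5 ⇒ p = 5/9, and the value is (-6)·(5/9) + 8 = 14/3.
For the defender: with q = P(Reinforce), equating North's and South's payoffs gives −4q + 6 = 5q + 3 ⇒ q = 1/3.

14/3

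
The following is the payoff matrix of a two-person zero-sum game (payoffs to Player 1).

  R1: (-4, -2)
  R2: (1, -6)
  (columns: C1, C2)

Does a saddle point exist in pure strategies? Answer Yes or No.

No

Row minima: R1 → -4, R2 → -6; maximin = -4.
Column maxima: C1 → 1, C2 → -2; minimax = -2.
-4 ≠ -2, so no pure-strategy equilibrium exists.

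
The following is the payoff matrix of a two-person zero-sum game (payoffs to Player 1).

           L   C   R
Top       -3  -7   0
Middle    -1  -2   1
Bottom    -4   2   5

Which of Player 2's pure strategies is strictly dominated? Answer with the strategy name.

L holds Player 1's payoff strictly below R in every row: -3 < 0, -1 < 1, -4 < 5.
So R is strictly dominated for Player 2.

R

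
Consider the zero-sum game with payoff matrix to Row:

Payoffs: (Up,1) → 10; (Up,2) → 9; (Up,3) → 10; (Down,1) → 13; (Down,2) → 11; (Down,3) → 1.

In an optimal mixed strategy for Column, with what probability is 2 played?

9/11

Row minima: Up → 9, Down → 1; maximin = 9.
Column maxima: 1 → 13, 2 → 11, 3 → 10; minimax = 10.
9 ≠ 10, so there is no saddle point; optimal play is mixed.
1 is strictly dominated by 2 (it gives Row strictly more in every row), so Column never plays it.
On the remaining 2×2 (Up, Down vs 2, 3):
Let Row play Up with probability p. Expected payoff against 2: 9p + 11(1−p) = −2p + 11; against 3: 10p + 1(1−p) = 9p + 1.
Setting these equal: −2p + 11 = 9p + 1 ⇒ −11p = -10 ⇒ p = 10/11, and the value is (-2)·(10/11) + 11 = 101/11.
For Column: with q = P(2), equating Up's and Down's payoffs gives −q + 10 = 10q + 1 ⇒ q = 9/11.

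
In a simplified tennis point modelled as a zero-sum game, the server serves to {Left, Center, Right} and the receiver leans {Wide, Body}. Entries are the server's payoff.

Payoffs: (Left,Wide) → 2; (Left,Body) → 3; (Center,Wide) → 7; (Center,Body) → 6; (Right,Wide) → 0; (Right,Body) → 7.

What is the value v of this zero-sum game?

49/8

Row minima: Left → 2, Center → 6, Right → 0; maximin = 6.
Column maxima: Wide → 7, Body → 7; minimax = 7.
6 ≠ 7, so there is no saddle point; optimal play is mixed.
Left is strictly dominated by Center, so the server never plays it.
On the remaining 2×2 (Center, Right vs Wide, Body):
Let the server play Center with probability p. Expected payoff against Wide: 7p + 0(1−p) = 7p; against Body: 6p + 7(1−p) = −p + 7.
Setting these equal: 7p = −p + 7 ⇒ 8p = 7 ⇒ p = 7/8, and the value is (7)·(7/8) = 49/8.
For the receiver: with q = P(Wide), equating Center's and Right's payoffs gives q + 6 = −7q + 7 ⇒ q = 1/8.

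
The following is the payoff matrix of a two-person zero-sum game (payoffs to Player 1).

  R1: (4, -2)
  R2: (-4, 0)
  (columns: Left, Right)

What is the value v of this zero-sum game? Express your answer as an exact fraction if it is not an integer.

-4/5

Row minima: R1 → -2, R2 → -4; maximin = -2.
Column maxima: Left → 4, Right → 0; minimax = 0.
-2 ≠ 0, so there is no saddle point; optimal play is mixed.
Let Player 1 play R1 with probability p. Expected payoff against Left: 4p + (-4)(1−p) = 8p − 4; against Right: (-2)p + 0(1−p) = −2p.
Setting these equal: 8p − 4 = −2p ⇒ 10p = 4 ⇒ p = 2/5, and the value is (8)·(2/5) − 4 = -4/5.
For Player 2: with q = P(Left), equating R1's and R2's payoffs gives 6q − 2 = −4q ⇒ q = 1/5.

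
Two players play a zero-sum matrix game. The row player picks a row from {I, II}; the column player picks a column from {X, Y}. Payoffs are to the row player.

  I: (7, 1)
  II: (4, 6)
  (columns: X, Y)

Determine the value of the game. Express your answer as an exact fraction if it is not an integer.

19/4

Row minima: I → 1, II → 4; maximin = 4.
Column maxima: X → 7, Y → 6; minimax = 6.
4 ≠ 6, so there is no saddle point; optimal play is mixed.
Let the row player play I with probability p. Expected payoff against X: 7p + 4(1−p) = 3p + 4; against Y: 1p + 6(1−p) = −5p + 6.
Setting these equal: 3p + 4 = −5p + 6 ⇒ 8p = 2 ⇒ p = 1/4, and the value is (3)·(1/4) + 4 = 19/4.
For the column player: with q = P(X), equating I's and II's payoffs gives 6q + 1 = −2q + 6 ⇒ q = 5/8.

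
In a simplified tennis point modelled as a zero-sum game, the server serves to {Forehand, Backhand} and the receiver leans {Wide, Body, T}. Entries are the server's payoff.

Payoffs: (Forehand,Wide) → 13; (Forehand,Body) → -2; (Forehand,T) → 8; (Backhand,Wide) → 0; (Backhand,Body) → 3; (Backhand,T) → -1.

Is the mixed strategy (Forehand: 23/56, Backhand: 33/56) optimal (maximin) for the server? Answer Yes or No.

Against Wide this mix gives (23/56)·13 + (33/56)·0 = 299/56.
Against Body this mix gives (23/56)·(-2) + (33/56)·3 = 53/56.
Against T this mix gives (23/56)·8 + (33/56)·(-1) = 151/56.
The receiver will play Body, holding the server to 53/56. Shifting weight toward the row that does better against Body would raise this floor (the equalizing mix achieves 11/7 against both Body and T), so the proposed strategy is not optimal.

No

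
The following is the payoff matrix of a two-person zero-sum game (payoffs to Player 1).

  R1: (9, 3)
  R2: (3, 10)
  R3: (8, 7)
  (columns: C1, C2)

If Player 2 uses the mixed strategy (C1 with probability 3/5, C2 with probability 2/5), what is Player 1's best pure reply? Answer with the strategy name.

R3

Expected payoff of R1: (3/5)·9 + (2/5)·3 = 33/5.
Expected payoff of R2: (3/5)·3 + (2/5)·10 = 29/5.
Expected payoff of R3: (3/5)·8 + (2/5)·7 = 38/5.
The largest is 38/5, so Player 1's best response is R3.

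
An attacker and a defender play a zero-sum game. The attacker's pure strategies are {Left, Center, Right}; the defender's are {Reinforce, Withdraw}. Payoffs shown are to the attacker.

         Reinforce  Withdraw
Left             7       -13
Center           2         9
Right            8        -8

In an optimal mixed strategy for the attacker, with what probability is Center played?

Row minima: Left → -13, Center → 2, Right → -8; maximin = 2.
Column maxima: Reinforce → 8, Withdraw → 9; minimax = 8.
2 ≠ 8, so there is no saddle point; optimal play is mixed.
Left is strictly dominated by Right, so the attacker never plays it.
On the remaining 2×2 (Center, Right vs Reinforce, Withdraw):
Let the attacker play Center with probability p. Expected payoff against Reinforce: 2p + 8(1−p) = −6p + 8; against Withdraw: 9p + (-8)(1−p) = 17p − 8.
Setting these equal: −6p + 8 = 17p − 8 ⇒ −23p = -16 ⇒ p = 16/23, and the value is (-6)·(16/23) + 8 = 88/23.
For the defender: with q = P(Reinforce), equating Center's and Right's payoffs gives −7q + 9 = 16q − 8 ⇒ q = 17/23.

16/23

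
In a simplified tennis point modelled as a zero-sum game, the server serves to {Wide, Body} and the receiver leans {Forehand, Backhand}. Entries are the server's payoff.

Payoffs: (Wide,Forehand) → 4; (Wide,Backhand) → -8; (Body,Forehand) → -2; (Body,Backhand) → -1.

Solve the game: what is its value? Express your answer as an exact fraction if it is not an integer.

-20/13

Row minima: Wide → -8, Body → -2; maximin = -2.
Column maxima: Forehand → 4, Backhand → -1; minimax = -1.
-2 ≠ -1, so there is no saddle point; optimal play is mixed.
Let the server play Wide with probability p. Expected payoff against Forehand: 4p + (-2)(1−p) = 6p − 2; against Backhand: (-8)p + (-1)(1−p) = −7p − 1.
Setting these equal: 6p − 2 = −7p − 1 ⇒ 13p = 1 ⇒ p = 1/13, and the value is (6)·(1/13) − 2 = -20/13.
For the receiver: with q = P(Forehand), equating Wide's and Body's payoffs gives 12q − 8 = −q − 1 ⇒ q = 7/13.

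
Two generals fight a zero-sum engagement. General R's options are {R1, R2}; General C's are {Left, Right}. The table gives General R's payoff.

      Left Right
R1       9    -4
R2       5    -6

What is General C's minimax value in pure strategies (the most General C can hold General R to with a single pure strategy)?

Column maxima: Left → 9, Right → -4.
The smallest of these is -4.

-4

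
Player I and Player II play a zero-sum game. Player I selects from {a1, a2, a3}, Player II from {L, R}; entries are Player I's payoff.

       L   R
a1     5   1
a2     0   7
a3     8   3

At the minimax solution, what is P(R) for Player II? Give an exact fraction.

2/3

Row minima: a1 → 1, a2 → 0, a3 → 3; maximin = 3.
Column maxima: L → 8, R → 7; minimax = 7.
3 ≠ 7, so there is no saddle point; optimal play is mixed.
a1 is strictly dominated by a3, so Player I never plays it.
On the remaining 2×2 (a2, a3 vs L, R):
Let Player I play a2 with probability p. Expected payoff against L: 0p + 8(1−p) = −8p + 8; against R: 7p + 3(1−p) = 4p + 3.
Setting these equal: −8p + 8 = 4p + 3 ⇒ −12p = -5 ⇒ p = 5/12, and the value is (-8)·(5/12) + 8 = 14/3.
For Player II: with q = P(L), equating a2's and a3's payoffs gives −7q + 7 = 5q + 3 ⇒ q = 1/3.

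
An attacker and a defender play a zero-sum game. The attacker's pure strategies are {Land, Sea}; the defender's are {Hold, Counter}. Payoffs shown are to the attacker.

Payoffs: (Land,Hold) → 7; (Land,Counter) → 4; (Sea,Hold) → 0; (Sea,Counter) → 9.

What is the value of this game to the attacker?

Row minima: Land → 4, Sea → 0; maximin = 4.
Column maxima: Hold → 7, Counter → 9; minimax = 7.
4 ≠ 7, so there is no saddle point; optimal play is mixed.
Let the attacker play Land with probability p. Expected payoff against Hold: 7p + 0(1−p) = 7p; against Counter: 4p + 9(1−p) = −5p + 9.
Setting these equal: 7p = −5p + 9 ⇒ 12p = 9 ⇒ p = 3/4, and the value is (7)·(3/4) = 21/4.
For the defender: with q = P(Hold), equating Land's and Sea's payoffs gives 3q + 4 = −9q + 9 ⇒ q = 5/12.

21/4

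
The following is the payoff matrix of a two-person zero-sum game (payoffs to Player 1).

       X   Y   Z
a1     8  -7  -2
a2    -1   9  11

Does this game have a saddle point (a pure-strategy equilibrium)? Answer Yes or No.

Row minima: a1 → -7, a2 → -1; maximin = -1.
Column maxima: X → 8, Y → 9, Z → 11; minimax = 8.
-1 ≠ 8, so no pure-strategy equilibrium exists.

No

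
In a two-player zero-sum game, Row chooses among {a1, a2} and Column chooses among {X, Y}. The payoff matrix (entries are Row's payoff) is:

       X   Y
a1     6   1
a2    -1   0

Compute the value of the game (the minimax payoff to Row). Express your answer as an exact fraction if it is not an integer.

Row minima: a1 → 1, a2 → -1; maximin = 1.
Column maxima: X → 6, Y → 1; minimax = 1.
Since maximin = minimax = 1, there is a saddle point and the value is 1.

1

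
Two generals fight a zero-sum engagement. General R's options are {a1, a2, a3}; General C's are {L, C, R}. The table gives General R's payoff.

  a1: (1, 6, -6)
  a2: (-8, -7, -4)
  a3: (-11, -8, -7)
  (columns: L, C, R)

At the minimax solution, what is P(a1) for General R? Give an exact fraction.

Row minima: a1 → -6, a2 → -8, a3 → -11; maximin = -6.
Column maxima: L → 1, C → 6, R → -4; minimax = -4.
-6 ≠ -4, so there is no saddle point; optimal play is mixed.
a3 is strictly dominated by a1, so General R never plays it.
C is strictly dominated by L (it gives General R strictly more in every row), so General C never plays it.
On the remaining 2×2 (a1, a2 vs L, R):
Let General R play a1 with probability p. Expected payoff against L: 1p + (-8)(1−p) = 9p − 8; against R: (-6)p + (-4)(1−p) = −2p − 4.
Setting these equal: 9p − 8 = −2p − 4 ⇒ 11p = 4 ⇒ p = 4/11, and the value is (9)·(4/11) − 8 = -52/11.
For General C: with q = P(L), equating a1's and a2's payoffs gives 7q − 6 = −4q − 4 ⇒ q = 2/11.

4/11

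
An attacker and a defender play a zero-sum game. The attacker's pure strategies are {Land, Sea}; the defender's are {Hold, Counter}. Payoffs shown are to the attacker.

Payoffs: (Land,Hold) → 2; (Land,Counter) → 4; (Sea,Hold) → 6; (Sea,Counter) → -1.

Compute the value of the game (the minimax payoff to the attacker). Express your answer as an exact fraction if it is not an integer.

26/9

Row minima: Land → 2, Sea → -1; maximin = 2.
Column maxima: Hold → 6, Counter → 4; minimax = 4.
2 ≠ 4, so there is no saddle point; optimal play is mixed.
Let the attacker play Land with probability p. Expected payoff against Hold: 2p + 6(1−p) = −4p + 6; against Counter: 4p + (-1)(1−p) = 5p − 1.
Setting these equal: −4p + 6 = 5p − 1 ⇒ −9p = -7 ⇒ p = 7/9, and the value is (-4)·(7/9) + 6 = 26/9.
For the defender: with q = P(Hold), equating Land's and Sea's payoffs gives −2q + 4 = 7q − 1 ⇒ q = 5/9.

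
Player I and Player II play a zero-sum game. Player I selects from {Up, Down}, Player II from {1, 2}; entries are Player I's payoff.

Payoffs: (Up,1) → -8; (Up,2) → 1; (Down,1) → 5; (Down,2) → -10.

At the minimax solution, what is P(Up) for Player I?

Row minima: Up → -8, Down → -10; maximin = -8.
Column maxima: 1 → 5, 2 → 1; minimax = 1.
-8 ≠ 1, so there is no saddle point; optimal play is mixed.
Let Player I play Up with probability p. Expected payoff against 1: (-8)p + 5(1−p) = −13p + 5; against 2: 1p + (-10)(1−p) = 11p − 10.
Setting these equal: −13p + 5 = 11p − 10 ⇒ −24p = -15 ⇒ p = 5/8, and the value is (-13)·(5/8) + 5 = -25/8.
For Player II: with q = P(1), equating Up's and Down's payoffs gives −9q + 1 = 15q − 10 ⇒ q = 11/24.

5/8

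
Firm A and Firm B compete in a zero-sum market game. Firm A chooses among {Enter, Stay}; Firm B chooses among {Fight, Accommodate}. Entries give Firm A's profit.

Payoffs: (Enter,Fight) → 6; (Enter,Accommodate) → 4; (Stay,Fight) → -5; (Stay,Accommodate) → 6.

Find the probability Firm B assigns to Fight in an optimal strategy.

2/13

Row minima: Enter → 4, Stay → -5; maximin = 4.
Column maxima: Fight → 6, Accommodate → 6; minimax = 6.
4 ≠ 6, so there is no saddle point; optimal play is mixed.
Let Firm A play Enter with probability p. Expected payoff against Fight: 6p + (-5)(1−p) = 11p − 5; against Accommodate: 4p + 6(1−p) = −2p + 6.
Setting these equal: 11p − 5 = −2p + 6 ⇒ 13p = 11 ⇒ p = 11/13, and the value is (11)·(11/13) − 5 = 56/13.
For Firm B: with q = P(Fight), equating Enter's and Stay's payoffs gives 2q + 4 = −11q + 6 ⇒ q = 2/13.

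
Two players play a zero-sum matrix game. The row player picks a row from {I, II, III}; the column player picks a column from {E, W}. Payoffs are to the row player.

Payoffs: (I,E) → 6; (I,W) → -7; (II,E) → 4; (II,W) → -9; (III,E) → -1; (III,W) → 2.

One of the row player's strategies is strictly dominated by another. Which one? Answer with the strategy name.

I gives a strictly higher payoff than II against every column: 6 > 4, -7 > -9.
So II is strictly dominated and the row player never plays it.

II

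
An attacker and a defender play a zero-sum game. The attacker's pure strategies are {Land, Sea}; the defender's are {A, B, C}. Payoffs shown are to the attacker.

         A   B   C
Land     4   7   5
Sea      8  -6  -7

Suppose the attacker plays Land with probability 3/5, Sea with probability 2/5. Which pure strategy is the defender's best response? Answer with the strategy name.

If the defender plays A, the attacker's expected payoff is (3/5)·4 + (2/5)·8 = 28/5.
If the defender plays B, the attacker's expected payoff is (3/5)·7 + (2/5)·(-6) = 9/5.
If the defender plays C, the attacker's expected payoff is (3/5)·5 + (2/5)·(-7) = 1/5.
The defender minimizes the attacker's payoff; the smallest is 1/5, so the best response is C.

C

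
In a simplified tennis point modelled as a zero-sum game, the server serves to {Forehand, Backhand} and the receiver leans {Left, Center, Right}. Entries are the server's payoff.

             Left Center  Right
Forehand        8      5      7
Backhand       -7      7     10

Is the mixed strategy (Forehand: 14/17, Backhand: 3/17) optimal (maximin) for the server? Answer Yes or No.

Against Left this mix gives (14/17)·8 + (3/17)·(-7) = 91/17.
Against Center this mix gives (14/17)·5 + (3/17)·7 = 91/17.
Against Right this mix gives (14/17)·7 + (3/17)·10 = 128/17.
All of the receiver's active replies (Left, Center) yield 91/17, and no column does worse for the server. The mix makes the receiver indifferent and guarantees 91/17, so it is optimal.

Yes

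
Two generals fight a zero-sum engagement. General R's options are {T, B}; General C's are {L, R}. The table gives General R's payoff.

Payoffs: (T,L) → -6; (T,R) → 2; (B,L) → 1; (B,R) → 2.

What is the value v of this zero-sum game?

Row minima: T → -6, B → 1; maximin = 1.
Column maxima: L → 1, R → 2; minimax = 1.
Since maximin = minimax = 1, there is a saddle point and the value is 1.

1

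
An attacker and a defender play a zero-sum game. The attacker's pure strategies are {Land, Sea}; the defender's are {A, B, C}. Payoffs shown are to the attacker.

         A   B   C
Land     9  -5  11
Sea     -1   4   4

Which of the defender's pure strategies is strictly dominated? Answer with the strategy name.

C

A holds the attacker's payoff strictly below C in every row: 9 < 11, -1 < 4.
So C is strictly dominated for the defender.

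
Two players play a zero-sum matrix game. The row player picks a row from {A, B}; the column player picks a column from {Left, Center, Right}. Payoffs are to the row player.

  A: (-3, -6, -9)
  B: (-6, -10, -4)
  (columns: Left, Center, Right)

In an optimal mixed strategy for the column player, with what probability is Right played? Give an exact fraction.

Row minima: A → -9, B → -10; maximin = -9.
Column maxima: Left → -3, Center → -6, Right → -4; minimax = -6.
-9 ≠ -6, so there is no saddle point; optimal play is mixed.
Left is strictly dominated by Center (it gives the row player strictly more in every row), so the column player never plays it.
On the remaining 2×2 (A, B vs Center, Right):
Let the row player play A with probability p. Expected payoff against Center: (-6)p + (-10)(1−p) = 4p − 10; against Right: (-9)p + (-4)(1−p) = −5p − 4.
Setting these equal: 4p − 10 = −5p − 4 ⇒ 9p = 6 ⇒ p = 2/3, and the value is (4)·(2/3) − 10 = -22/3.
For the column player: with q = P(Center), equating A's and B's payoffs gives 3q − 9 = −6q − 4 ⇒ q = 5/9.

4/9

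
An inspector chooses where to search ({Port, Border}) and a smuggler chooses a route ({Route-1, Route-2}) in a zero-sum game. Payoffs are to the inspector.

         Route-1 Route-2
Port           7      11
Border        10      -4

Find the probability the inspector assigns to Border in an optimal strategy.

2/9

Row minima: Port → 7, Border → -4; maximin = 7.
Column maxima: Route-1 → 10, Route-2 → 11; minimax = 10.
7 ≠ 10, so there is no saddle point; optimal play is mixed.
Let the inspector play Port with probability p. Expected payoff against Route-1: 7p + 10(1−p) = −3p + 10; against Route-2: 11p + (-4)(1−p) = 15p − 4.
Setting these equal: −3p + 10 = 15p − 4 ⇒ −18p = -14 ⇒ p = 7/9, and the value is (-3)·(7/9) + 10 = 23/3.
For the smuggler: with q = P(Route-1), equating Port's and Border's payoffs gives −4q + 11 = 14q − 4 ⇒ q = 5/6.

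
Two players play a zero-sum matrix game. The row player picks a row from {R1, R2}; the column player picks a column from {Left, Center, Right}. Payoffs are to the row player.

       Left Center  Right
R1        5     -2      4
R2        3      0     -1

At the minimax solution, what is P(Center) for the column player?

5/7

Row minima: R1 → -2, R2 → -1; maximin = -1.
Column maxima: Left → 5, Center → 0, Right → 4; minimax = 0.
-1 ≠ 0, so there is no saddle point; optimal play is mixed.
Left is strictly dominated by Center (it gives the row player strictly more in every row), so the column player never plays it.
On the remaining 2×2 (R1, R2 vs Center, Right):
Let the row player play R1 with probability p. Expected payoff against Center: (-2)p + 0(1−p) = −2p; against Right: 4p + (-1)(1−p) = 5p − 1.
Setting these equal: −2p = 5p − 1 ⇒ −7p = -1 ⇒ p = 1/7, and the value is (-2)·(1/7) = -2/7.
For the column player: with q = P(Center), equating R1's and R2's payoffs gives −6q + 4 = q − 1 ⇒ q = 5/7.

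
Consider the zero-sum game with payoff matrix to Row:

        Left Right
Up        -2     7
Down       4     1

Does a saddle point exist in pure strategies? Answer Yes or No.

Row minima: Up → -2, Down → 1; maximin = 1.
Column maxima: Left → 4, Right → 7; minimax = 4.
1 ≠ 4, so no pure-strategy equilibrium exists.

No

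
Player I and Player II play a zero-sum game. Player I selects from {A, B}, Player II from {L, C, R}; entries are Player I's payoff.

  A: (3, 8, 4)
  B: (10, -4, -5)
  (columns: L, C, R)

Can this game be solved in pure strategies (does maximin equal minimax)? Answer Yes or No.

Row minima: A → 3, B → -5; maximin = 3.
Column maxima: L → 10, C → 8, R → 4; minimax = 4.
3 ≠ 4, so no pure-strategy equilibrium exists.

No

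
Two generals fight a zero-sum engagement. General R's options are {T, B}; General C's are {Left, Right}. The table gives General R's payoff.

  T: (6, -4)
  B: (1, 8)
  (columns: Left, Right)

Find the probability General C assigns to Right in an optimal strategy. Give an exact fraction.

5/17

Row minima: T → -4, B → 1; maximin = 1.
Column maxima: Left → 6, Right → 8; minimax = 6.
1 ≠ 6, so there is no saddle point; optimal play is mixed.
Let General R play T with probability p. Expected payoff against Left: 6p + 1(1−p) = 5p + 1; against Right: (-4)p + 8(1−p) = −12p + 8.
Setting these equal: 5p + 1 = −12p + 8 ⇒ 17p = 7 ⇒ p = 7/17, and the value is (5)·(7/17) + 1 = 52/17.
For General C: with q = P(Left), equating T's and B's payoffs gives 10q − 4 = −7q + 8 ⇒ q = 12/17.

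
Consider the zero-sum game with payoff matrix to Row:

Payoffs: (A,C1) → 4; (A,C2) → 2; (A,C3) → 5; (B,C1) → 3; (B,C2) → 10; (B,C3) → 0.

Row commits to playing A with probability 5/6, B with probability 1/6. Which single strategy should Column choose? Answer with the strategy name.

If Column plays C1, Row's expected payoff is (5/6)·4 + (1/6)·3 = 23/6.
If Column plays C2, Row's expected payoff is (5/6)·2 + (1/6)·10 = 10/3.
If Column plays C3, Row's expected payoff is (5/6)·5 + (1/6)·0 = 25/6.
Column minimizes Row's payoff; the smallest is 10/3, so the best response is C2.

C2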